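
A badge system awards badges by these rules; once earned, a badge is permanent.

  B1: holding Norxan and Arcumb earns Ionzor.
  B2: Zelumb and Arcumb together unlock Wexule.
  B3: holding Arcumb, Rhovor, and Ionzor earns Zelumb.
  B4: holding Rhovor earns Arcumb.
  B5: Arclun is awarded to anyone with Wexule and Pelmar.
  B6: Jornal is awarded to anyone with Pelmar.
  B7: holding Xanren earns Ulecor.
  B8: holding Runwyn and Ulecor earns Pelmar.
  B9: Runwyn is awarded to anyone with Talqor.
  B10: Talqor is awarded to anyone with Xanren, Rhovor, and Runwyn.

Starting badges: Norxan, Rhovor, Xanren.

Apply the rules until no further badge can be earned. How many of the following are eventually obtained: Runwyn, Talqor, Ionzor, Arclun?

With Rhovor, Arcumb is earned (B4).
With Norxan and Arcumb, Ionzor is earned (B1).
Runwyn would need Talqor (B9), but Talqor is never earned.
Talqor would need Xanren, Rhovor, and Runwyn (B10), but Runwyn is never earned.
Ionzor: reached.
Arclun would need Wexule and Pelmar (B5), but Pelmar is never earned.
Reached: Ionzor — 1 of the 4.

1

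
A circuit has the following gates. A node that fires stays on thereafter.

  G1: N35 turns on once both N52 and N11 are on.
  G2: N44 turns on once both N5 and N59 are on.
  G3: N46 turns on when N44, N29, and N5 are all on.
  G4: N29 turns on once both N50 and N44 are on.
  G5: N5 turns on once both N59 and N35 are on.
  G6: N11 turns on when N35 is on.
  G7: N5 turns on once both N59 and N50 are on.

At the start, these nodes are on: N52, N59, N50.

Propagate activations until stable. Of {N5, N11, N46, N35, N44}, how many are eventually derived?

3

N59 and N50 are on, so N5 turns on (G7).
N5 and N59 are on, so N44 turns on (G2).
G4: N50 and N44 on → N29 on.
N44, N29, and N5 are on, so N46 turns on (G3).
N5: reached.
N11 would need N35 (G6), but N35 never turns on.
N46: reached.
N35 would need N52 and N11 (G1), but N11 never turns on.
N44: reached.
Reached: N5, N46, and N44 — 3 of the 5.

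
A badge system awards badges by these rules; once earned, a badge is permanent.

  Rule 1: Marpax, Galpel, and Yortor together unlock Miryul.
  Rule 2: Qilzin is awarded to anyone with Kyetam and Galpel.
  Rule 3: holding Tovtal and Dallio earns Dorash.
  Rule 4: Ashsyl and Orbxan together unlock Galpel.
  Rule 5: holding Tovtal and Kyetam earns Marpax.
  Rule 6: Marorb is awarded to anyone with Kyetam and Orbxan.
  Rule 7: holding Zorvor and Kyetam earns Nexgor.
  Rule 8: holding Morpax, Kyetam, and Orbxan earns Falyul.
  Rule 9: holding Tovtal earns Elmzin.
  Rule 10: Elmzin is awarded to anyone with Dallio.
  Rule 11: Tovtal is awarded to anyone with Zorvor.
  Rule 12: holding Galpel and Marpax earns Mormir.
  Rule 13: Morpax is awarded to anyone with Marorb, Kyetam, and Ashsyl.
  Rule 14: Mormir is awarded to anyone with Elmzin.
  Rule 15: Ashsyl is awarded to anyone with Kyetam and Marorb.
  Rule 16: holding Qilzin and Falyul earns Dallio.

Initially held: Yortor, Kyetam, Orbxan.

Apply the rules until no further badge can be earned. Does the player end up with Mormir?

With Kyetam and Orbxan, Marorb is earned (Rule 6).
With Kyetam and Marorb, Ashsyl is earned (Rule 15).
With Ashsyl and Orbxan, Galpel is earned (Rule 4).
With Marorb, Kyetam, and Ashsyl, Morpax is earned (Rule 13).
With Kyetam and Galpel, Qilzin is earned (Rule 2).
With Morpax, Kyetam, and Orbxan, Falyul is earned (Rule 8).
With Qilzin and Falyul, Dallio is earned (Rule 16).
With Dallio, Elmzin is earned (Rule 10).
With Elmzin, Mormir is earned (Rule 14).

Yes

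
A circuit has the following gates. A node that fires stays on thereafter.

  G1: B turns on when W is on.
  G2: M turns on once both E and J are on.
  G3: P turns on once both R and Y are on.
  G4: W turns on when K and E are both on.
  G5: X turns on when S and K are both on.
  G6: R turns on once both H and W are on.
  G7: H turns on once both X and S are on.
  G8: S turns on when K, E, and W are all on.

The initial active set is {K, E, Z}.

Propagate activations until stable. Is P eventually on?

No

P would need R and Y (G3), but Y never turns on.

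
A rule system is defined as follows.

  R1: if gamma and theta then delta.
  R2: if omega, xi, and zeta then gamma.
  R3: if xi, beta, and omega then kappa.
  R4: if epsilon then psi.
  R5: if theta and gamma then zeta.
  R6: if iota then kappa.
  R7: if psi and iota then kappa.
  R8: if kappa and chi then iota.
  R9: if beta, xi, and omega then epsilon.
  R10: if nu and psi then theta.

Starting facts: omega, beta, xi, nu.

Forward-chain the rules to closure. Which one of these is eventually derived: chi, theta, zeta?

theta

From beta, xi, and omega, R9 gives epsilon.
epsilon holds, so psi follows (R4).
nu and psi hold, so theta follows (R10).
No rule produces chi, and it is not given. zeta would need theta and gamma (R5), but gamma is never established.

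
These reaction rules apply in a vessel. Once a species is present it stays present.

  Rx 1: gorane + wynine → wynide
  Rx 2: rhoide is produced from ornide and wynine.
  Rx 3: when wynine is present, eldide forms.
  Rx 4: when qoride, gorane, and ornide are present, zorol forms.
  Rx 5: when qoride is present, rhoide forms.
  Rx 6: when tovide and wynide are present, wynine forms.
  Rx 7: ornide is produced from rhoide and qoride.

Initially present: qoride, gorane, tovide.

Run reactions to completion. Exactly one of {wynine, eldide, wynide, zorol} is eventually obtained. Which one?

zorol

qoride present → rhoide forms (Rx 5).
rhoide and qoride present → ornide forms (Rx 7).
qoride, gorane, and ornide present → zorol forms (Rx 4).
wynine would need tovide and wynide (Rx 6), but wynide never forms. eldide would need wynine (Rx 3), but wynine never forms. wynide would need gorane and wynine (Rx 1), but wynine never forms.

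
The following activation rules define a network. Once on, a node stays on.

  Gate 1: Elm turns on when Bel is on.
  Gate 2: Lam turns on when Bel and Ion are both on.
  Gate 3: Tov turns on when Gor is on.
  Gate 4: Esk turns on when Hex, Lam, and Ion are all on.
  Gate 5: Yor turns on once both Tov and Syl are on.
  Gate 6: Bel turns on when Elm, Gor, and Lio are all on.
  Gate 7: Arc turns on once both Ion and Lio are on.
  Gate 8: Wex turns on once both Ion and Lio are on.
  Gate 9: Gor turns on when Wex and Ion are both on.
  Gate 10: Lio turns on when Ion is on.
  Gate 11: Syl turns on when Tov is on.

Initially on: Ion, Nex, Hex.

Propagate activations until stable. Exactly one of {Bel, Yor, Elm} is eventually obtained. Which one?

Gate 10: Ion on → Lio on.
Gate 8: Ion and Lio on → Wex on.
Wex and Ion are on, so Gor turns on (Gate 9).
Gate 3: Gor on → Tov on.
Gate 11: Tov on → Syl on.
Tov and Syl are on, so Yor turns on (Gate 5).
Bel would need Elm, Gor, and Lio (Gate 6), but Elm never turns on. Elm would need Bel (Gate 1), but Bel never turns on.

Yor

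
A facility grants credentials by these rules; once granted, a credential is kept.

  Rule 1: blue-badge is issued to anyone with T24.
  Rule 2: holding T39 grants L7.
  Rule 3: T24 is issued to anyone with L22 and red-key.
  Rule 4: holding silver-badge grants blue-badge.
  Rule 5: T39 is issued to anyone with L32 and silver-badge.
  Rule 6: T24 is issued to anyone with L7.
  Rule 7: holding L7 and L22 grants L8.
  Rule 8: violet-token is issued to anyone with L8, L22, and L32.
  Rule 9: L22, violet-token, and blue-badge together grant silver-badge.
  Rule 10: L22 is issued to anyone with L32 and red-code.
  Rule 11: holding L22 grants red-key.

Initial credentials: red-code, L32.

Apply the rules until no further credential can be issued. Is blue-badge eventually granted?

Holding L32 and red-code grants L22 (Rule 10).
Holding L22 grants red-key (Rule 11).
Holding L22 and red-key grants T24 (Rule 3).
Holding T24 grants blue-badge (Rule 1).

Yes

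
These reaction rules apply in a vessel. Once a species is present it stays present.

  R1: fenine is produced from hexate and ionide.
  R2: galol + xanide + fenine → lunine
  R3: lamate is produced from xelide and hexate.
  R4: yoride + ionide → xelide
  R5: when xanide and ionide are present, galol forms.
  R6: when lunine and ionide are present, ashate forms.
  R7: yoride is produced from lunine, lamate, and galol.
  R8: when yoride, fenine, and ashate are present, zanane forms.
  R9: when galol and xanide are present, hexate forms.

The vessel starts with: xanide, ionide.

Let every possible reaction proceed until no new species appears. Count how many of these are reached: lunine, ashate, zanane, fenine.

3

xanide and ionide present → galol forms (R5).
galol and xanide present → hexate forms (R9).
hexate and ionide present → fenine forms (R1).
galol, xanide, and fenine present → lunine forms (R2).
lunine and ionide present → ashate forms (R6).
lunine: reached.
ashate: reached.
zanane would need yoride, fenine, and ashate (R8), but yoride never forms.
fenine: reached.
Reached: lunine, ashate, and fenine — 3 of the 4.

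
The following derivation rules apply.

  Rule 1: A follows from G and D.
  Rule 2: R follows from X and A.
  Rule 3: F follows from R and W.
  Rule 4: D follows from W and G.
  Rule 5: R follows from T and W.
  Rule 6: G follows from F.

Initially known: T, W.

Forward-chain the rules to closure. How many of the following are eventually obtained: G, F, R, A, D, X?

T and W hold, so R follows (Rule 5).
R and W hold, so F follows (Rule 3).
F holds, so G follows (Rule 6).
W and G hold, so D follows (Rule 4).
From G and D, Rule 1 gives A.
G: reached.
F: reached.
R: reached.
A: reached.
D: reached.
No rule produces X, and it is not given.
Reached: G, F, R, A, and D — 5 of the 6.

5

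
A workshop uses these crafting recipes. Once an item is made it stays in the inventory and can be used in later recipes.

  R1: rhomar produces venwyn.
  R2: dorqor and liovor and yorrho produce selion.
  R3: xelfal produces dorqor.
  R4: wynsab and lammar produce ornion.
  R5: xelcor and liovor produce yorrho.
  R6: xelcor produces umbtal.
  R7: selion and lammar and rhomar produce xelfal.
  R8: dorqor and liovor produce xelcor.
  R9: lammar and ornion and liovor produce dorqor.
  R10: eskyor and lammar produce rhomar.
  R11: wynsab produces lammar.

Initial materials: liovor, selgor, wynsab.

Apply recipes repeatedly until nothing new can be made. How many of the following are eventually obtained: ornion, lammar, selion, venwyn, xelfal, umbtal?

4

Using R11, wynsab makes lammar.
Using R4, wynsab and lammar make ornion.
Using R9, lammar, ornion, and liovor make dorqor.
Using R8, dorqor and liovor make xelcor.
xelcor → umbtal (R6).
xelcor and liovor → yorrho (R5).
Using R2, dorqor, liovor, and yorrho make selion.
ornion: reached.
lammar: reached.
selion: reached.
venwyn would need rhomar (R1), but rhomar is never obtained.
xelfal would need selion, lammar, and rhomar (R7), but rhomar is never obtained.
umbtal: reached.
Reached: ornion, lammar, selion, and umbtal — 4 of the 6.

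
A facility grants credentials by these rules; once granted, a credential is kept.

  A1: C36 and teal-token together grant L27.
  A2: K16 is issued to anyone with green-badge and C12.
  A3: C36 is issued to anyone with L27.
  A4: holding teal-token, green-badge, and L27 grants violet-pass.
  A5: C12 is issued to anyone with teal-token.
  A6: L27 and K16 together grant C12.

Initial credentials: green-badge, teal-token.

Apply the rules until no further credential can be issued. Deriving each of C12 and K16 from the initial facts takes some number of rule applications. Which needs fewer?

C12

C12: Holding teal-token grants C12 (A5). [1 rule application]
K16: Holding teal-token grants C12 (A5). Holding green-badge and C12 grants K16 (A2). [2 rule applications]
C12 needs fewer.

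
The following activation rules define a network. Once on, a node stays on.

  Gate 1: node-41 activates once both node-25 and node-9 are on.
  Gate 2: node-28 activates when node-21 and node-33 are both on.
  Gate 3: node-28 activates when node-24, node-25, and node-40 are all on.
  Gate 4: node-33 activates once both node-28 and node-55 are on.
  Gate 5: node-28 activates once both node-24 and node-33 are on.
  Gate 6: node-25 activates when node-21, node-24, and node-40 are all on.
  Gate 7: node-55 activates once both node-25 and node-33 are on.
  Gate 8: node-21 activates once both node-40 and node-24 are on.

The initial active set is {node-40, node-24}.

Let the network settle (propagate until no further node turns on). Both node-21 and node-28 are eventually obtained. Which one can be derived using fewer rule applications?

node-21

node-21: node-40 and node-24 are on, so node-21 activates (Gate 8). [1 rule application]
node-28: Gate 8: node-40 and node-24 on → node-21 on. node-21, node-24, and node-40 are on, so node-25 activates (Gate 6). Gate 3: node-24, node-25, and node-40 on → node-28 on. [3 rule applications]
node-21 needs fewer.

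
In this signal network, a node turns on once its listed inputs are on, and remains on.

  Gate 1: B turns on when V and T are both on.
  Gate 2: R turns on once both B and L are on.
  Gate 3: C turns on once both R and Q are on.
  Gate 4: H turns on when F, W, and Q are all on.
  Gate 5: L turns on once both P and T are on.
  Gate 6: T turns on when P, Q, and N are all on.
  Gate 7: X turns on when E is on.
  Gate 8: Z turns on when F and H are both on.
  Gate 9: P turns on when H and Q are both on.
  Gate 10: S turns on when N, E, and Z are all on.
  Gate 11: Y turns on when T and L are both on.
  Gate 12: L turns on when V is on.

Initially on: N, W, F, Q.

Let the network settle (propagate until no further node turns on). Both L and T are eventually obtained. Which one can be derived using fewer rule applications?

T: Gate 4: F, W, and Q on → H on. Gate 9: H and Q on → P on. P, Q, and N are on, so T turns on (Gate 6). [3 rule applications]
L: F, W, and Q are on, so H turns on (Gate 4). H and Q are on, so P turns on (Gate 9). P, Q, and N are on, so T turns on (Gate 6). Gate 5: P and T on → L on. [4 rule applications]
T needs fewer.

T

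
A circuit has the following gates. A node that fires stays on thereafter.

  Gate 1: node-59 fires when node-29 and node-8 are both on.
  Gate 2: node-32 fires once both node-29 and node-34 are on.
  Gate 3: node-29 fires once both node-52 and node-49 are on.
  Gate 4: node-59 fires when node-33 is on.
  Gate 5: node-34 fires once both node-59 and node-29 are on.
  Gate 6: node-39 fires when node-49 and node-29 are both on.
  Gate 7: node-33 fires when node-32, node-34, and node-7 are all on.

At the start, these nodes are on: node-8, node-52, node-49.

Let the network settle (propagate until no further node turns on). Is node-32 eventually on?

Gate 3: node-52 and node-49 on → node-29 on.
node-29 and node-8 are on, so node-59 fires (Gate 1).
Gate 5: node-59 and node-29 on → node-34 on.
Gate 2: node-29 and node-34 on → node-32 on.

Yes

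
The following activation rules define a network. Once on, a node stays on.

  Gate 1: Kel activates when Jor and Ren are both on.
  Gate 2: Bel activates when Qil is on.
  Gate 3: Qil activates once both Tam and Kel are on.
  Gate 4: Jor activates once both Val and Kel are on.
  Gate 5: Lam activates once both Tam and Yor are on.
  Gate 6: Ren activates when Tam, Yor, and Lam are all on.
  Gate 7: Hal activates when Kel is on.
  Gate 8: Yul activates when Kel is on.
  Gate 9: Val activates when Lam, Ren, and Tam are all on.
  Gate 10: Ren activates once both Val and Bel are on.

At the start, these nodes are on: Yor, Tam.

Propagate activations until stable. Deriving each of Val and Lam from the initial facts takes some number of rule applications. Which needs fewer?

Lam

Lam: Tam and Yor are on, so Lam activates (Gate 5). [1 rule application]
Val: Gate 5: Tam and Yor on → Lam on. Tam, Yor, and Lam are on, so Ren activates (Gate 6). Lam, Ren, and Tam are on, so Val activates (Gate 9). [3 rule applications]
Lam needs fewer.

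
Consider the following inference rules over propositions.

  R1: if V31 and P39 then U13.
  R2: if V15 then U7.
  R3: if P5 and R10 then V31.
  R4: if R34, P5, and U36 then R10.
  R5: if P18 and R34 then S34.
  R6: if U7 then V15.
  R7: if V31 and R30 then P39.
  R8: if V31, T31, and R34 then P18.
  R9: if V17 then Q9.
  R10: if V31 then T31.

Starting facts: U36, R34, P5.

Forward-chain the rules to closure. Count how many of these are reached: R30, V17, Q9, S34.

1

R34, P5, and U36 hold, so R10 follows (R4).
From P5 and R10, R3 gives V31.
V31 holds, so T31 follows (R10).
V31, T31, and R34 hold, so P18 follows (R8).
From P18 and R34, R5 gives S34.
No rule produces R30, and it is not given.
No rule produces V17, and it is not given.
Q9 would need V17 (R9), but V17 is never established.
S34: reached.
Reached: S34 — 1 of the 4.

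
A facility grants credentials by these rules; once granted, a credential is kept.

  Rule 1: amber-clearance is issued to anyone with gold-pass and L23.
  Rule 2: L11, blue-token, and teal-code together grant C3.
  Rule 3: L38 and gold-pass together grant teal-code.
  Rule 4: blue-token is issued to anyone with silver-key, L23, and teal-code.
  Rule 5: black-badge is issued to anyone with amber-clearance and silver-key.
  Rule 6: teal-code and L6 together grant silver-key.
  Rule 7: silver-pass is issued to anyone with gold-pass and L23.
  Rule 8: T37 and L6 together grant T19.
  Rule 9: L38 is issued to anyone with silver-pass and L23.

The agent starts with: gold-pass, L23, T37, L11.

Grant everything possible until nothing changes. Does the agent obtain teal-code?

Holding gold-pass and L23 grants silver-pass (Rule 7).
Holding silver-pass and L23 grants L38 (Rule 9).
Holding L38 and gold-pass grants teal-code (Rule 3).

Yes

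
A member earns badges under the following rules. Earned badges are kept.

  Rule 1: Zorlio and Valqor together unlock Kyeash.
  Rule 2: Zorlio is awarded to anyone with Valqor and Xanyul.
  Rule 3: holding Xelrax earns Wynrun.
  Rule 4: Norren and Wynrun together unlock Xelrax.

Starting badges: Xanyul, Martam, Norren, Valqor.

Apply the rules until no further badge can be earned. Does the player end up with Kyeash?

With Valqor and Xanyul, Zorlio is earned (Rule 2).
With Zorlio and Valqor, Kyeash is earned (Rule 1).

Yes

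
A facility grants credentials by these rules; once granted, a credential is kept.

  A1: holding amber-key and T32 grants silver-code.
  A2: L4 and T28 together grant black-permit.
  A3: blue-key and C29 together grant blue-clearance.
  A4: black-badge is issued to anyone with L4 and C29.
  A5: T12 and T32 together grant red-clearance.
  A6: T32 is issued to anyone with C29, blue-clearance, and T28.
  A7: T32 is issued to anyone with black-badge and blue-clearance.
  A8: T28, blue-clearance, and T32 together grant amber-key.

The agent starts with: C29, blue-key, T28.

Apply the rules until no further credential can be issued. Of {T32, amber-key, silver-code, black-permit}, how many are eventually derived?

3

Holding blue-key and C29 grants blue-clearance (A3).
Holding C29, blue-clearance, and T28 grants T32 (A6).
Holding T28, blue-clearance, and T32 grants amber-key (A8).
Holding amber-key and T32 grants silver-code (A1).
T32: reached.
amber-key: reached.
silver-code: reached.
black-permit would need L4 and T28 (A2), but L4 is never granted.
Reached: T32, amber-key, and silver-code — 3 of the 4.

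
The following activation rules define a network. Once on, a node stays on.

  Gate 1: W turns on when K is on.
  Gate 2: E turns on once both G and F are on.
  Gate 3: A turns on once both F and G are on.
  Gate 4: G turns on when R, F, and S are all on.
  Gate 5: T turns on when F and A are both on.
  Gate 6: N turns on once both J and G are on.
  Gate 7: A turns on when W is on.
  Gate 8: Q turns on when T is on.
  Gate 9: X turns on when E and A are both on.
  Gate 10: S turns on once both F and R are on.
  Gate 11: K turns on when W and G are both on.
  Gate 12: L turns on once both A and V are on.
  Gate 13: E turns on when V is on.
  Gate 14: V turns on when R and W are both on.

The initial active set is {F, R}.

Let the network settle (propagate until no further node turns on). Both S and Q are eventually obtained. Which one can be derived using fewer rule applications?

S

S: F and R are on, so S turns on (Gate 10). [1 rule application]
Q: F and R are on, so S turns on (Gate 10). Gate 4: R, F, and S on → G on. F and G are on, so A turns on (Gate 3). Gate 5: F and A on → T on. Gate 8: T on → Q on. [5 rule applications]
S needs fewer.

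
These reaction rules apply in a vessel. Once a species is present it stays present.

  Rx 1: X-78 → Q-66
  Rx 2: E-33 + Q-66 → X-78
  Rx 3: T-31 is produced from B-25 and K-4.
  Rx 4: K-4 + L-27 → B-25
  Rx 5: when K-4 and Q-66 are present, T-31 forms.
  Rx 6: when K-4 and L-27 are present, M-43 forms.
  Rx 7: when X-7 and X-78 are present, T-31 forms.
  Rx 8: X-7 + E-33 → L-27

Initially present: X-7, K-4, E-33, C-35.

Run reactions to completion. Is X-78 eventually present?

X-78 would need E-33 and Q-66 (Rx 2), but Q-66 never forms.

No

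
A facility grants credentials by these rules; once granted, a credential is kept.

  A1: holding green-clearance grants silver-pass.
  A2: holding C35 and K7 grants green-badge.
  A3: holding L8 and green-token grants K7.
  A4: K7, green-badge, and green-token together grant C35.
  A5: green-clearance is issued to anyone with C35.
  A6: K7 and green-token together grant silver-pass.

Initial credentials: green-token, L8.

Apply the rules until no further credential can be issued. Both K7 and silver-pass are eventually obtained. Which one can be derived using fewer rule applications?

K7

K7: Holding L8 and green-token grants K7 (A3). [1 rule application]
silver-pass: Holding L8 and green-token grants K7 (A3). Holding K7 and green-token grants silver-pass (A6). [2 rule applications]
K7 needs fewer.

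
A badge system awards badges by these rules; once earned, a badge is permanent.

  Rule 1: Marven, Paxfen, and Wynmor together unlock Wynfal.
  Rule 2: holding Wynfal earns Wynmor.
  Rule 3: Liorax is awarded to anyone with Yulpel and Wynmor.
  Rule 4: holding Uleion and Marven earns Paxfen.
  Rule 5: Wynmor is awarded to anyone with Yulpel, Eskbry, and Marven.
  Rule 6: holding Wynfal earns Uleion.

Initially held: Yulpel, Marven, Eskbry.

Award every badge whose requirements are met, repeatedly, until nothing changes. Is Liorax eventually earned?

Yes

With Yulpel, Eskbry, and Marven, Wynmor is earned (Rule 5).
With Yulpel and Wynmor, Liorax is earned (Rule 3).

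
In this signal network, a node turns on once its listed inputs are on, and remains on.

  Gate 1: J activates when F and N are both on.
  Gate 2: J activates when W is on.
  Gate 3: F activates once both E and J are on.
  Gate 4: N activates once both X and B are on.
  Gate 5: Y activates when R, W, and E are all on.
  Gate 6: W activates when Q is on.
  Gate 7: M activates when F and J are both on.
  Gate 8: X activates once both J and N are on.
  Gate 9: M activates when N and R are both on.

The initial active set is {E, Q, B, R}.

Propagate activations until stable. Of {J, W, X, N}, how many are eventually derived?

Gate 6: Q on → W on.
Gate 2: W on → J on.
J: reached.
W: reached.
X would need J and N (Gate 8), but N never turns on.
N would need X and B (Gate 4), but X never turns on.
Reached: J and W — 2 of the 4.

2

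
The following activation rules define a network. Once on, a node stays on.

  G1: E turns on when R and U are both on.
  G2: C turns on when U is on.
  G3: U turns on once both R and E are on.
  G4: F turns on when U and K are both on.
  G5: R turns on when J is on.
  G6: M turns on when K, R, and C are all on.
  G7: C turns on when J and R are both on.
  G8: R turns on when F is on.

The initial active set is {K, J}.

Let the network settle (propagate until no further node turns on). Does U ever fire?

No

U would need R and E (G3), but E never turns on.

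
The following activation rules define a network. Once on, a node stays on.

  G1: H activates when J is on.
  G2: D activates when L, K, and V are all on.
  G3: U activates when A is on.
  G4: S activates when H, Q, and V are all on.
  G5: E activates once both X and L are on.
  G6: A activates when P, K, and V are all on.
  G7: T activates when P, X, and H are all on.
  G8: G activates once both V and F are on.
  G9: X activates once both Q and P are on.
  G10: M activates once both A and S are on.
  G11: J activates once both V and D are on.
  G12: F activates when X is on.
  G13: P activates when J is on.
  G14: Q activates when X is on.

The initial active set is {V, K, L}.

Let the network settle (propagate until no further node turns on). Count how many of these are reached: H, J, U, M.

G2: L, K, and V on → D on.
G11: V and D on → J on.
J is on, so H activates (G1).
G13: J on → P on.
P, K, and V are on, so A activates (G6).
A is on, so U activates (G3).
H: reached.
J: reached.
U: reached.
M would need A and S (G10), but S never turns on.
Reached: H, J, and U — 3 of the 4.

3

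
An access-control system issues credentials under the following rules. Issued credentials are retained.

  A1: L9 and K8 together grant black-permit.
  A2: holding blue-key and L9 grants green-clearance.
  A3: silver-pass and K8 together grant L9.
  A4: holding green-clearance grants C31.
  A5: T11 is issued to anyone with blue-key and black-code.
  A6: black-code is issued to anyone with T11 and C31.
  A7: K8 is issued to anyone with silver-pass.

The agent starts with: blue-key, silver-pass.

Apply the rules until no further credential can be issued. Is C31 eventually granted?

Holding silver-pass grants K8 (A7).
Holding silver-pass and K8 grants L9 (A3).
Holding blue-key and L9 grants green-clearance (A2).
Holding green-clearance grants C31 (A4).

Yes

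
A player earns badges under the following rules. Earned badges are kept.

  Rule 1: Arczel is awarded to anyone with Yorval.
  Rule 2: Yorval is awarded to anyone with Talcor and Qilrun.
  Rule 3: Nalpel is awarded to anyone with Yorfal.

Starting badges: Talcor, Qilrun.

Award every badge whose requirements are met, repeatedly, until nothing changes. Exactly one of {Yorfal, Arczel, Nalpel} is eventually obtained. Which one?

With Talcor and Qilrun, Yorval is earned (Rule 2).
With Yorval, Arczel is earned (Rule 1).
No rule produces Yorfal, and it is not given. Nalpel would need Yorfal (Rule 3), but Yorfal is never earned.

Arczel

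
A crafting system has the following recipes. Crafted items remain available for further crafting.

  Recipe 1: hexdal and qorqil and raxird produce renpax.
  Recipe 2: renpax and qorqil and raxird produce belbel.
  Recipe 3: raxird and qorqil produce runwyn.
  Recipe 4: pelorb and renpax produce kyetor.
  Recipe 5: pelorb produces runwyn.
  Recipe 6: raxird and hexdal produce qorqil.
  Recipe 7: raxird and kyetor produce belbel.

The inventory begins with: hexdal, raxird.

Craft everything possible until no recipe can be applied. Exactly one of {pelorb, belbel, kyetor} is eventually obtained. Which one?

belbel

Using Recipe 6, raxird and hexdal make qorqil.
hexdal and qorqil and raxird → renpax (Recipe 1).
Using Recipe 2, renpax, qorqil, and raxird make belbel.
No rule produces pelorb, and it is not given. kyetor would need pelorb and renpax (Recipe 4), but pelorb is never obtained.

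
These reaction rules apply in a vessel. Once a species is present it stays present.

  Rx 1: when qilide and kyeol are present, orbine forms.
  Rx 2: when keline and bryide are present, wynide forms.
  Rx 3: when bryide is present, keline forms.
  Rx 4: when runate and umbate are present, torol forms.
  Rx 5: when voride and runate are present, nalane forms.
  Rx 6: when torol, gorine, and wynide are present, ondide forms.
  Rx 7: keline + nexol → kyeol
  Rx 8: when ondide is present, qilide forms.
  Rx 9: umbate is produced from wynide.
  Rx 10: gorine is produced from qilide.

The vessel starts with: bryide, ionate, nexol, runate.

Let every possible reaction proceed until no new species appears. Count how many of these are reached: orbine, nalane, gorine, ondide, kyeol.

bryide present → keline forms (Rx 3).
keline and nexol present → kyeol forms (Rx 7).
orbine would need qilide and kyeol (Rx 1), but qilide never forms.
nalane would need voride and runate (Rx 5), but voride never forms.
gorine would need qilide (Rx 10), but qilide never forms.
ondide would need torol, gorine, and wynide (Rx 6), but gorine never forms.
kyeol: reached.
Reached: kyeol — 1 of the 5.

1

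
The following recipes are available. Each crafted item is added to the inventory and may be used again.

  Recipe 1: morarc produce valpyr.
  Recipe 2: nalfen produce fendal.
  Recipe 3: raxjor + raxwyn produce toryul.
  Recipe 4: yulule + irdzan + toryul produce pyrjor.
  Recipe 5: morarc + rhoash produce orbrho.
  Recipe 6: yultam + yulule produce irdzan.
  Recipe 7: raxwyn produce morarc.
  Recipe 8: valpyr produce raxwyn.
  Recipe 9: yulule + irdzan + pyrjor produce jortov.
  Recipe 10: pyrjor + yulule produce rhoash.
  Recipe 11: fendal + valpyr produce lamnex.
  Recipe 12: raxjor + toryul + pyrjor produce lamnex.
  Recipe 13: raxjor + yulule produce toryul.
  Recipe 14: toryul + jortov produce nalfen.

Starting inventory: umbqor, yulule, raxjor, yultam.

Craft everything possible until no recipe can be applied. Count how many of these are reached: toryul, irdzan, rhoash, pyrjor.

4

raxjor + yulule → toryul (Recipe 13).
Using Recipe 6, yultam and yulule make irdzan.
yulule + irdzan + toryul → pyrjor (Recipe 4).
Using Recipe 10, pyrjor and yulule make rhoash.
toryul: reached.
irdzan: reached.
rhoash: reached.
pyrjor: reached.
All 4 are reached.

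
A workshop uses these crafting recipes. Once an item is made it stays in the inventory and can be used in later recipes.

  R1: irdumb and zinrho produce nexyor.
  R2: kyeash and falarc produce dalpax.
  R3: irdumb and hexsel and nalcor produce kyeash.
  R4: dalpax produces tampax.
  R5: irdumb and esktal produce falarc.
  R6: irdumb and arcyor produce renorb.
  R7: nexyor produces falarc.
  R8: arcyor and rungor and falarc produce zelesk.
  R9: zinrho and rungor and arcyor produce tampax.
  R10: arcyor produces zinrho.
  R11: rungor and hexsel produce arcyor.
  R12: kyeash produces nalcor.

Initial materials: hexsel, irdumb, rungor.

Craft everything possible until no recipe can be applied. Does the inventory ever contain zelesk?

Using R11, rungor and hexsel make arcyor.
arcyor → zinrho (R10).
Using R1, irdumb and zinrho make nexyor.
Using R7, nexyor makes falarc.
arcyor and rungor and falarc → zelesk (R8).

Yes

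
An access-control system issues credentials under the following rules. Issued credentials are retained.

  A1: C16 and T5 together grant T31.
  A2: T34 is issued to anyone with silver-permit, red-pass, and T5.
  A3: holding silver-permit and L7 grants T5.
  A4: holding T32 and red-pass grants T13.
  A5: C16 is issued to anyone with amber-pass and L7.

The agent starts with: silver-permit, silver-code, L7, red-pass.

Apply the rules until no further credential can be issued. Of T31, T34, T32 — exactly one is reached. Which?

Holding silver-permit and L7 grants T5 (A3).
Holding silver-permit, red-pass, and T5 grants T34 (A2).
T31 would need C16 and T5 (A1), but C16 is never granted. No rule produces T32, and it is not given.

T34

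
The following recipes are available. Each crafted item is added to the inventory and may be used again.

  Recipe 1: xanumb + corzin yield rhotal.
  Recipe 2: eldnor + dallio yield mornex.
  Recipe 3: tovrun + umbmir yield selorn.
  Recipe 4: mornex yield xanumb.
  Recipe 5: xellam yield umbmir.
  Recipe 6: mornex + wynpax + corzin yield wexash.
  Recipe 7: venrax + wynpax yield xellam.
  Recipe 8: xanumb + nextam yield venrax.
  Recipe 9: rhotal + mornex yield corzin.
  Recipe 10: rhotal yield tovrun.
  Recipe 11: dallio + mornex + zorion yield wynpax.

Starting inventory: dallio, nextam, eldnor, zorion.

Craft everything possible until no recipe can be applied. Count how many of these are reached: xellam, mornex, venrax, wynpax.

eldnor + dallio → mornex (Recipe 2).
Using Recipe 4, mornex makes xanumb.
dallio + mornex + zorion → wynpax (Recipe 11).
xanumb + nextam → venrax (Recipe 8).
Using Recipe 7, venrax and wynpax make xellam.
xellam: reached.
mornex: reached.
venrax: reached.
wynpax: reached.
All 4 are reached.

4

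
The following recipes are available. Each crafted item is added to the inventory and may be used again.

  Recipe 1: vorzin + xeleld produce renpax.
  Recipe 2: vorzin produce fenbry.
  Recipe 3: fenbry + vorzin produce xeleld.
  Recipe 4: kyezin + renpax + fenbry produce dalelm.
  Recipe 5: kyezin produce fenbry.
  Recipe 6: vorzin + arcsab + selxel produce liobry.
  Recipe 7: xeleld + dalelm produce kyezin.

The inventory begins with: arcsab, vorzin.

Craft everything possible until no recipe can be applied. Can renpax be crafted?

Yes

vorzin → fenbry (Recipe 2).
fenbry + vorzin → xeleld (Recipe 3).
Using Recipe 1, vorzin and xeleld make renpax.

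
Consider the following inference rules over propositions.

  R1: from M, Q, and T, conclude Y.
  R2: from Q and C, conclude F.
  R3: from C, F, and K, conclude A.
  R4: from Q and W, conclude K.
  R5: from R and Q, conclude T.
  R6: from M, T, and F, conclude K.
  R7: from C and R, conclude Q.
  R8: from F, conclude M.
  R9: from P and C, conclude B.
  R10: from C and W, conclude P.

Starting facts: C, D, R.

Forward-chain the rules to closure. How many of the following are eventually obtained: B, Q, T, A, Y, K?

5

From C and R, R7 gives Q.
From R and Q, R5 gives T.
From Q and C, R2 gives F.
F holds, so M follows (R8).
From M, T, and F, R6 gives K.
M, Q, and T hold, so Y follows (R1).
From C, F, and K, R3 gives A.
B would need P and C (R9), but P is never established.
Q: reached.
T: reached.
A: reached.
Y: reached.
K: reached.
Reached: Q, T, A, Y, and K — 5 of the 6.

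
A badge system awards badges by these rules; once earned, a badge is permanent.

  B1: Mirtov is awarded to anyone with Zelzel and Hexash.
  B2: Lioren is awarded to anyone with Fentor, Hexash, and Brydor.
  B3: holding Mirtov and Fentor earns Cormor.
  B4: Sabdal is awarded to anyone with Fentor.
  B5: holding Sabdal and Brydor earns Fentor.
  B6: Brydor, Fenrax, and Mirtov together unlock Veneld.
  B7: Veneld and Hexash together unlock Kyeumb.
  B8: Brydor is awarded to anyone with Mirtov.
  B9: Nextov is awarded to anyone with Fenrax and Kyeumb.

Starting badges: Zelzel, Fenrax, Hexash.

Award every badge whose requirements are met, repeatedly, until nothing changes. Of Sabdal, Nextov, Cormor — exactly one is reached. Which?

Nextov

With Zelzel and Hexash, Mirtov is earned (B1).
With Mirtov, Brydor is earned (B8).
With Brydor, Fenrax, and Mirtov, Veneld is earned (B6).
With Veneld and Hexash, Kyeumb is earned (B7).
With Fenrax and Kyeumb, Nextov is earned (B9).
Cormor would need Mirtov and Fentor (B3), but Fentor is never earned. Sabdal would need Fentor (B4), but Fentor is never earned.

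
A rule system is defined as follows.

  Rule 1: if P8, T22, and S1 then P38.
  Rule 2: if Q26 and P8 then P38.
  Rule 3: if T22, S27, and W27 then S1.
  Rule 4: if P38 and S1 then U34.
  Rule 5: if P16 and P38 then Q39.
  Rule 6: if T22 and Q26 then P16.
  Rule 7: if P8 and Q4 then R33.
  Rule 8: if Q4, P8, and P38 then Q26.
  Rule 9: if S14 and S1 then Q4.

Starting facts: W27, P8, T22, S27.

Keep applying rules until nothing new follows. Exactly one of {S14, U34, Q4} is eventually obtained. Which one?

From T22, S27, and W27, Rule 3 gives S1.
P8, T22, and S1 hold, so P38 follows (Rule 1).
From P38 and S1, Rule 4 gives U34.
No rule produces S14, and it is not given. Q4 would need S14 and S1 (Rule 9), but S14 is never established.

U34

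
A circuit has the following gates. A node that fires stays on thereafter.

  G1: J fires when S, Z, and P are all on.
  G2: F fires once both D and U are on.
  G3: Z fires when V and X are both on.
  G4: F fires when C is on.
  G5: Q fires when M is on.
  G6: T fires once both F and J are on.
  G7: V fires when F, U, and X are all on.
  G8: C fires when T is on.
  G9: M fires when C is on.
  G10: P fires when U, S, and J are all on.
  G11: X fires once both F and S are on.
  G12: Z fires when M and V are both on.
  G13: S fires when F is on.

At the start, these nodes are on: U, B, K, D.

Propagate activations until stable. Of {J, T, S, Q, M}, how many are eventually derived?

D and U are on, so F fires (G2).
F is on, so S fires (G13).
J would need S, Z, and P (G1), but P never turns on.
T would need F and J (G6), but J never turns on.
S: reached.
Q would need M (G5), but M never turns on.
M would need C (G9), but C never turns on.
Reached: S — 1 of the 5.

1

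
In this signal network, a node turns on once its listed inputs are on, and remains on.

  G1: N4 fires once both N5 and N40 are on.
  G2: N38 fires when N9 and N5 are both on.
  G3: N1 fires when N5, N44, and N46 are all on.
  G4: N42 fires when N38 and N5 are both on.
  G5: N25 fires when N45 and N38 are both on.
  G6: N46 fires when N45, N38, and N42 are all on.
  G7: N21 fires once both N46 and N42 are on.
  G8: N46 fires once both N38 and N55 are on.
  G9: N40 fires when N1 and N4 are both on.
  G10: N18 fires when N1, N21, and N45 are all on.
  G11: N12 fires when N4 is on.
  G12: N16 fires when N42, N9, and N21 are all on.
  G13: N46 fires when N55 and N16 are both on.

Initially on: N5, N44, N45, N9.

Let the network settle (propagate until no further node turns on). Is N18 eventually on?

Yes

G2: N9 and N5 on → N38 on.
G4: N38 and N5 on → N42 on.
G6: N45, N38, and N42 on → N46 on.
N46 and N42 are on, so N21 fires (G7).
N5, N44, and N46 are on, so N1 fires (G3).
G10: N1, N21, and N45 on → N18 on.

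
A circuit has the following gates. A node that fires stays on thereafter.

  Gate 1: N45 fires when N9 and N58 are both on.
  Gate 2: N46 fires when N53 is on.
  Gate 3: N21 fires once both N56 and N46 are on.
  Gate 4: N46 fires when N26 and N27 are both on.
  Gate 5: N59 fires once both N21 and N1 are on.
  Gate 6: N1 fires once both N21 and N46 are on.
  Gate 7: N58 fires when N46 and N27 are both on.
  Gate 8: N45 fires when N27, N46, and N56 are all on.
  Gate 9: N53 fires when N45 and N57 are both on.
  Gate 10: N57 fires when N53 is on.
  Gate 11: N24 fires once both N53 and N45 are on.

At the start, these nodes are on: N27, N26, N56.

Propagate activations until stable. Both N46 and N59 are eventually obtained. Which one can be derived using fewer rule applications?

N46: N26 and N27 are on, so N46 fires (Gate 4). [1 rule application]
N59: N26 and N27 are on, so N46 fires (Gate 4). N56 and N46 are on, so N21 fires (Gate 3). N21 and N46 are on, so N1 fires (Gate 6). Gate 5: N21 and N1 on → N59 on. [4 rule applications]
N46 needs fewer.

N46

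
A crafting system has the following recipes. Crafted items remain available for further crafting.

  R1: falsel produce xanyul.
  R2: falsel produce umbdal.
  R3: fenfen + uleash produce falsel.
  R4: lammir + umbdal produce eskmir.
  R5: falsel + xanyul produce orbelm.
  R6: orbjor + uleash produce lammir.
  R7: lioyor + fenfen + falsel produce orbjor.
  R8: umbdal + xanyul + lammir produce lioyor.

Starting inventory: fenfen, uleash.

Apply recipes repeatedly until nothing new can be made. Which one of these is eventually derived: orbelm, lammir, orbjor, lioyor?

orbelm

fenfen + uleash → falsel (R3).
Using R1, falsel makes xanyul.
falsel + xanyul → orbelm (R5).
lioyor would need umbdal, xanyul, and lammir (R8), but lammir is never obtained. lammir would need orbjor and uleash (R6), but orbjor is never obtained. orbjor would need lioyor, fenfen, and falsel (R7), but lioyor is never obtained.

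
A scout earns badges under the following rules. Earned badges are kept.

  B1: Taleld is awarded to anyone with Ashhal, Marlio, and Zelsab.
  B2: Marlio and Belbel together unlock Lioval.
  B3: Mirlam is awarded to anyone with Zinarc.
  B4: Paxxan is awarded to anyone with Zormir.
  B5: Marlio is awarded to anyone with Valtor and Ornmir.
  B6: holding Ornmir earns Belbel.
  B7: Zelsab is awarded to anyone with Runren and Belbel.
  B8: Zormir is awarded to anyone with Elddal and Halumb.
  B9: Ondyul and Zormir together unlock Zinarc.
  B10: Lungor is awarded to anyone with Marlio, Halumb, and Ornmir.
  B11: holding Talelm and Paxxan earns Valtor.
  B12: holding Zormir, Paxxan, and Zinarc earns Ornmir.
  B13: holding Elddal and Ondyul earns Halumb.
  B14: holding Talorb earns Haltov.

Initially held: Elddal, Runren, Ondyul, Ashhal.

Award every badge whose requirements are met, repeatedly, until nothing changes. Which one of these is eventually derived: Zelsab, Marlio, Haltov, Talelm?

Zelsab

With Elddal and Ondyul, Halumb is earned (B13).
With Elddal and Halumb, Zormir is earned (B8).
With Ondyul and Zormir, Zinarc is earned (B9).
With Zormir, Paxxan is earned (B4).
With Zormir, Paxxan, and Zinarc, Ornmir is earned (B12).
With Ornmir, Belbel is earned (B6).
With Runren and Belbel, Zelsab is earned (B7).
Marlio would need Valtor and Ornmir (B5), but Valtor is never earned. No rule produces Talelm, and it is not given. Haltov would need Talorb (B14), but Talorb is never earned.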